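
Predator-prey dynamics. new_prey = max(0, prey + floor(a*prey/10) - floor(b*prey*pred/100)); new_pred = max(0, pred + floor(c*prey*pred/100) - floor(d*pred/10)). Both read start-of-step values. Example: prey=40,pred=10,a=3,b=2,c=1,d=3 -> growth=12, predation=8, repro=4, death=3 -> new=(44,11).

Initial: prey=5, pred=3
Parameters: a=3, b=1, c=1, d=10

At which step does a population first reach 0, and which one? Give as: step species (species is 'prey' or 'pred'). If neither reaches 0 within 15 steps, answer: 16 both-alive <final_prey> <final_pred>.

Step 1: prey: 5+1-0=6; pred: 3+0-3=0
First extinction: pred at step 1

Answer: 1 pred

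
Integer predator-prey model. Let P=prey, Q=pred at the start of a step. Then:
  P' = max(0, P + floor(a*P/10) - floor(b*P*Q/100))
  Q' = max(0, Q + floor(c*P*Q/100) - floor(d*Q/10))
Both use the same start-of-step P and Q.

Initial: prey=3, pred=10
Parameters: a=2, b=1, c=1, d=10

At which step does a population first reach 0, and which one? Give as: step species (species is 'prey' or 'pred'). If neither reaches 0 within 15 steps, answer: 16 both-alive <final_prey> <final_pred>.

Step 1: prey: 3+0-0=3; pred: 10+0-10=0
First extinction: pred at step 1

Answer: 1 pred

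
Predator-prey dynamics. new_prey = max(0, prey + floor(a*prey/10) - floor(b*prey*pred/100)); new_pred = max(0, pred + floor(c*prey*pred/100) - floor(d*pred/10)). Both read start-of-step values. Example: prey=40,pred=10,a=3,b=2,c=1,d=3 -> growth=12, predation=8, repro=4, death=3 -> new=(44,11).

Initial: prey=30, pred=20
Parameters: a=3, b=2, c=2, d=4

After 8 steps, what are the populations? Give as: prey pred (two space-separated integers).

Step 1: prey: 30+9-12=27; pred: 20+12-8=24
Step 2: prey: 27+8-12=23; pred: 24+12-9=27
Step 3: prey: 23+6-12=17; pred: 27+12-10=29
Step 4: prey: 17+5-9=13; pred: 29+9-11=27
Step 5: prey: 13+3-7=9; pred: 27+7-10=24
Step 6: prey: 9+2-4=7; pred: 24+4-9=19
Step 7: prey: 7+2-2=7; pred: 19+2-7=14
Step 8: prey: 7+2-1=8; pred: 14+1-5=10

Answer: 8 10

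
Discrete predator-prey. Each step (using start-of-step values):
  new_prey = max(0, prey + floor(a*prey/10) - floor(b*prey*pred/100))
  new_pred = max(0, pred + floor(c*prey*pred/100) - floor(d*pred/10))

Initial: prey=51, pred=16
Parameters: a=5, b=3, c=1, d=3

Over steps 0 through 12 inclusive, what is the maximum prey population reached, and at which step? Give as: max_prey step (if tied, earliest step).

Answer: 52 1

Derivation:
Step 1: prey: 51+25-24=52; pred: 16+8-4=20
Step 2: prey: 52+26-31=47; pred: 20+10-6=24
Step 3: prey: 47+23-33=37; pred: 24+11-7=28
Step 4: prey: 37+18-31=24; pred: 28+10-8=30
Step 5: prey: 24+12-21=15; pred: 30+7-9=28
Step 6: prey: 15+7-12=10; pred: 28+4-8=24
Step 7: prey: 10+5-7=8; pred: 24+2-7=19
Step 8: prey: 8+4-4=8; pred: 19+1-5=15
Step 9: prey: 8+4-3=9; pred: 15+1-4=12
Step 10: prey: 9+4-3=10; pred: 12+1-3=10
Step 11: prey: 10+5-3=12; pred: 10+1-3=8
Step 12: prey: 12+6-2=16; pred: 8+0-2=6
Max prey = 52 at step 1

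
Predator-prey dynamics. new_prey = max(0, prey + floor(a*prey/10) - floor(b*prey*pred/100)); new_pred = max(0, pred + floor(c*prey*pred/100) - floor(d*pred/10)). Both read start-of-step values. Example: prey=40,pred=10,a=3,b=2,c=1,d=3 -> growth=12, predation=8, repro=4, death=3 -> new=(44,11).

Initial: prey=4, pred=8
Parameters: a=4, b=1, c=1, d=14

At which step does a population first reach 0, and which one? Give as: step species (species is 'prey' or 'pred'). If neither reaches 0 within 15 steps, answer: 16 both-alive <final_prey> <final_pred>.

Answer: 1 pred

Derivation:
Step 1: prey: 4+1-0=5; pred: 8+0-11=0
First extinction: pred at step 1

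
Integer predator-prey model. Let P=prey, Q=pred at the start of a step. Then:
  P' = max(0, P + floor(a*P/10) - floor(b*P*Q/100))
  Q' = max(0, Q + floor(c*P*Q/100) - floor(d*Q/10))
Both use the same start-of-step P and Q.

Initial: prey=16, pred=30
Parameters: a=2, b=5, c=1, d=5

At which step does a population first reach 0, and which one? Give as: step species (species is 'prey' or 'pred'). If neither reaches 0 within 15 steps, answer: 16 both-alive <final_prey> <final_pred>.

Step 1: prey: 16+3-24=0; pred: 30+4-15=19
First extinction: prey at step 1

Answer: 1 prey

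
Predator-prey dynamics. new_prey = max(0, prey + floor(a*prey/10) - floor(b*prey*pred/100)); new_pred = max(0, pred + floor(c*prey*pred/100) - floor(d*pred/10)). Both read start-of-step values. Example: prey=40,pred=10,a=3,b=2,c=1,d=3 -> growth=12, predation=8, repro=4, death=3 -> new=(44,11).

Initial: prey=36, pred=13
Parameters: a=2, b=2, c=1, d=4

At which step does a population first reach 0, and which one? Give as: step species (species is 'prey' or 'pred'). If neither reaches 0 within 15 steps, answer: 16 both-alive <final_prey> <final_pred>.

Answer: 16 both-alive 51 8

Derivation:
Step 1: prey: 36+7-9=34; pred: 13+4-5=12
Step 2: prey: 34+6-8=32; pred: 12+4-4=12
Step 3: prey: 32+6-7=31; pred: 12+3-4=11
Step 4: prey: 31+6-6=31; pred: 11+3-4=10
Step 5: prey: 31+6-6=31; pred: 10+3-4=9
Step 6: prey: 31+6-5=32; pred: 9+2-3=8
Step 7: prey: 32+6-5=33; pred: 8+2-3=7
Step 8: prey: 33+6-4=35; pred: 7+2-2=7
Step 9: prey: 35+7-4=38; pred: 7+2-2=7
Step 10: prey: 38+7-5=40; pred: 7+2-2=7
Step 11: prey: 40+8-5=43; pred: 7+2-2=7
Step 12: prey: 43+8-6=45; pred: 7+3-2=8
Step 13: prey: 45+9-7=47; pred: 8+3-3=8
Step 14: prey: 47+9-7=49; pred: 8+3-3=8
Step 15: prey: 49+9-7=51; pred: 8+3-3=8
No extinction within 15 steps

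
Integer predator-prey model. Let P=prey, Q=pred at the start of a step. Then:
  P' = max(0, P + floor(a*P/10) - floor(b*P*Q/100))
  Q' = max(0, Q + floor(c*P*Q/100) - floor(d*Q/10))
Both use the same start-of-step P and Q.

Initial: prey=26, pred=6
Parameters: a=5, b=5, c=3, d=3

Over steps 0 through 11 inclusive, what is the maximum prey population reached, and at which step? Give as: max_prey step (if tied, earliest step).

Answer: 34 2

Derivation:
Step 1: prey: 26+13-7=32; pred: 6+4-1=9
Step 2: prey: 32+16-14=34; pred: 9+8-2=15
Step 3: prey: 34+17-25=26; pred: 15+15-4=26
Step 4: prey: 26+13-33=6; pred: 26+20-7=39
Step 5: prey: 6+3-11=0; pred: 39+7-11=35
Step 6: prey: 0+0-0=0; pred: 35+0-10=25
Step 7: prey: 0+0-0=0; pred: 25+0-7=18
Step 8: prey: 0+0-0=0; pred: 18+0-5=13
Step 9: prey: 0+0-0=0; pred: 13+0-3=10
Step 10: prey: 0+0-0=0; pred: 10+0-3=7
Step 11: prey: 0+0-0=0; pred: 7+0-2=5
Max prey = 34 at step 2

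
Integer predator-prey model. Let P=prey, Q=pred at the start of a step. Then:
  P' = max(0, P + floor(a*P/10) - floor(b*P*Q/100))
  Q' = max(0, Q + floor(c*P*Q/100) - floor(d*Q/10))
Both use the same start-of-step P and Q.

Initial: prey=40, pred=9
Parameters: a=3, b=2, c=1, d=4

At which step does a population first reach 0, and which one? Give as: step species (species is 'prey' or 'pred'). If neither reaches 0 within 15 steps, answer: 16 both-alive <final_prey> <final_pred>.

Answer: 16 both-alive 17 8

Derivation:
Step 1: prey: 40+12-7=45; pred: 9+3-3=9
Step 2: prey: 45+13-8=50; pred: 9+4-3=10
Step 3: prey: 50+15-10=55; pred: 10+5-4=11
Step 4: prey: 55+16-12=59; pred: 11+6-4=13
Step 5: prey: 59+17-15=61; pred: 13+7-5=15
Step 6: prey: 61+18-18=61; pred: 15+9-6=18
Step 7: prey: 61+18-21=58; pred: 18+10-7=21
Step 8: prey: 58+17-24=51; pred: 21+12-8=25
Step 9: prey: 51+15-25=41; pred: 25+12-10=27
Step 10: prey: 41+12-22=31; pred: 27+11-10=28
Step 11: prey: 31+9-17=23; pred: 28+8-11=25
Step 12: prey: 23+6-11=18; pred: 25+5-10=20
Step 13: prey: 18+5-7=16; pred: 20+3-8=15
Step 14: prey: 16+4-4=16; pred: 15+2-6=11
Step 15: prey: 16+4-3=17; pred: 11+1-4=8
No extinction within 15 steps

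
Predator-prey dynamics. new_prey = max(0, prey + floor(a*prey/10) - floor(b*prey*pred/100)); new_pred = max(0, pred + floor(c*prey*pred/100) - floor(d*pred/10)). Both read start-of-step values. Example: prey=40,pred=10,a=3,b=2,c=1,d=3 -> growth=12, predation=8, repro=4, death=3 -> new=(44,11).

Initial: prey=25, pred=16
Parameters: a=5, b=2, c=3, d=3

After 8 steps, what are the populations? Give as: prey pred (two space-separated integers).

Answer: 0 27

Derivation:
Step 1: prey: 25+12-8=29; pred: 16+12-4=24
Step 2: prey: 29+14-13=30; pred: 24+20-7=37
Step 3: prey: 30+15-22=23; pred: 37+33-11=59
Step 4: prey: 23+11-27=7; pred: 59+40-17=82
Step 5: prey: 7+3-11=0; pred: 82+17-24=75
Step 6: prey: 0+0-0=0; pred: 75+0-22=53
Step 7: prey: 0+0-0=0; pred: 53+0-15=38
Step 8: prey: 0+0-0=0; pred: 38+0-11=27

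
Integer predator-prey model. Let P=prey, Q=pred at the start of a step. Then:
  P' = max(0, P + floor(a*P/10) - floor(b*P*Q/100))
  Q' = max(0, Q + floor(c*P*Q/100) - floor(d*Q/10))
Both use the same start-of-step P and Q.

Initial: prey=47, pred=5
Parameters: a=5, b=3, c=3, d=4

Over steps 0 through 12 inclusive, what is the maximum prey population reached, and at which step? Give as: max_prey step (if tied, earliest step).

Answer: 76 2

Derivation:
Step 1: prey: 47+23-7=63; pred: 5+7-2=10
Step 2: prey: 63+31-18=76; pred: 10+18-4=24
Step 3: prey: 76+38-54=60; pred: 24+54-9=69
Step 4: prey: 60+30-124=0; pred: 69+124-27=166
Step 5: prey: 0+0-0=0; pred: 166+0-66=100
Step 6: prey: 0+0-0=0; pred: 100+0-40=60
Step 7: prey: 0+0-0=0; pred: 60+0-24=36
Step 8: prey: 0+0-0=0; pred: 36+0-14=22
Step 9: prey: 0+0-0=0; pred: 22+0-8=14
Step 10: prey: 0+0-0=0; pred: 14+0-5=9
Step 11: prey: 0+0-0=0; pred: 9+0-3=6
Step 12: prey: 0+0-0=0; pred: 6+0-2=4
Max prey = 76 at step 2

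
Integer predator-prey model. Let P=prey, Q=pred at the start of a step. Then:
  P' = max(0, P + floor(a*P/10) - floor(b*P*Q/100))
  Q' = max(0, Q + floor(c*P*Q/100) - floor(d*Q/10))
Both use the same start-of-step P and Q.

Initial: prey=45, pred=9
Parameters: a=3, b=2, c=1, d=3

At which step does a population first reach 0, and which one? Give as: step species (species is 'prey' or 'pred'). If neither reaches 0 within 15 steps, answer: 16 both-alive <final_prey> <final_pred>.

Step 1: prey: 45+13-8=50; pred: 9+4-2=11
Step 2: prey: 50+15-11=54; pred: 11+5-3=13
Step 3: prey: 54+16-14=56; pred: 13+7-3=17
Step 4: prey: 56+16-19=53; pred: 17+9-5=21
Step 5: prey: 53+15-22=46; pred: 21+11-6=26
Step 6: prey: 46+13-23=36; pred: 26+11-7=30
Step 7: prey: 36+10-21=25; pred: 30+10-9=31
Step 8: prey: 25+7-15=17; pred: 31+7-9=29
Step 9: prey: 17+5-9=13; pred: 29+4-8=25
Step 10: prey: 13+3-6=10; pred: 25+3-7=21
Step 11: prey: 10+3-4=9; pred: 21+2-6=17
Step 12: prey: 9+2-3=8; pred: 17+1-5=13
Step 13: prey: 8+2-2=8; pred: 13+1-3=11
Step 14: prey: 8+2-1=9; pred: 11+0-3=8
Step 15: prey: 9+2-1=10; pred: 8+0-2=6
No extinction within 15 steps

Answer: 16 both-alive 10 6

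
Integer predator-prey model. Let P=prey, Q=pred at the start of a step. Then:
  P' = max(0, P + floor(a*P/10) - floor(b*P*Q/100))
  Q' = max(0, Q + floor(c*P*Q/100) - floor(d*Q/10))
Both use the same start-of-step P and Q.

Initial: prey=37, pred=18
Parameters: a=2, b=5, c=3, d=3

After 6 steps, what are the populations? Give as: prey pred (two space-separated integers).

Step 1: prey: 37+7-33=11; pred: 18+19-5=32
Step 2: prey: 11+2-17=0; pred: 32+10-9=33
Step 3: prey: 0+0-0=0; pred: 33+0-9=24
Step 4: prey: 0+0-0=0; pred: 24+0-7=17
Step 5: prey: 0+0-0=0; pred: 17+0-5=12
Step 6: prey: 0+0-0=0; pred: 12+0-3=9

Answer: 0 9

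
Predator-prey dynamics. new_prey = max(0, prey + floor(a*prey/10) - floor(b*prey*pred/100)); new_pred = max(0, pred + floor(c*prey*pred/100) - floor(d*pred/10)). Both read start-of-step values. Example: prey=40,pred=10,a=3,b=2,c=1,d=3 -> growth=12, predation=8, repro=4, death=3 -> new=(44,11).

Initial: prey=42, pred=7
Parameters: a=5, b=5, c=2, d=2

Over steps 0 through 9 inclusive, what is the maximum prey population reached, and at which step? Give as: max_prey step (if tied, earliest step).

Answer: 49 1

Derivation:
Step 1: prey: 42+21-14=49; pred: 7+5-1=11
Step 2: prey: 49+24-26=47; pred: 11+10-2=19
Step 3: prey: 47+23-44=26; pred: 19+17-3=33
Step 4: prey: 26+13-42=0; pred: 33+17-6=44
Step 5: prey: 0+0-0=0; pred: 44+0-8=36
Step 6: prey: 0+0-0=0; pred: 36+0-7=29
Step 7: prey: 0+0-0=0; pred: 29+0-5=24
Step 8: prey: 0+0-0=0; pred: 24+0-4=20
Step 9: prey: 0+0-0=0; pred: 20+0-4=16
Max prey = 49 at step 1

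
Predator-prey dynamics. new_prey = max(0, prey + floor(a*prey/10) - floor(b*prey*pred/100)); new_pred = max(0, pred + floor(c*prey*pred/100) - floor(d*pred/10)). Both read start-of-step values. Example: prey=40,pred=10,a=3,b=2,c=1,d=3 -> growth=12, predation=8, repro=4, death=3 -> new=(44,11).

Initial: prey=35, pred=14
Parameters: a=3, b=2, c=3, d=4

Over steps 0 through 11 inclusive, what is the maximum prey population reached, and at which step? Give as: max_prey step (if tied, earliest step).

Step 1: prey: 35+10-9=36; pred: 14+14-5=23
Step 2: prey: 36+10-16=30; pred: 23+24-9=38
Step 3: prey: 30+9-22=17; pred: 38+34-15=57
Step 4: prey: 17+5-19=3; pred: 57+29-22=64
Step 5: prey: 3+0-3=0; pred: 64+5-25=44
Step 6: prey: 0+0-0=0; pred: 44+0-17=27
Step 7: prey: 0+0-0=0; pred: 27+0-10=17
Step 8: prey: 0+0-0=0; pred: 17+0-6=11
Step 9: prey: 0+0-0=0; pred: 11+0-4=7
Step 10: prey: 0+0-0=0; pred: 7+0-2=5
Step 11: prey: 0+0-0=0; pred: 5+0-2=3
Max prey = 36 at step 1

Answer: 36 1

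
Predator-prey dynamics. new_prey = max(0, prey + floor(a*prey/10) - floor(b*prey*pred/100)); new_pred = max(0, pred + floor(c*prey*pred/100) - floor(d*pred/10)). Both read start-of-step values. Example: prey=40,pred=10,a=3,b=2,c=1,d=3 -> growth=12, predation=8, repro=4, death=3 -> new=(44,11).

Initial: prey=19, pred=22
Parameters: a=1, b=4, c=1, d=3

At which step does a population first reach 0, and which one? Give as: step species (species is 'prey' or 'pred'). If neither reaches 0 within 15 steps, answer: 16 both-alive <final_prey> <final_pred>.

Step 1: prey: 19+1-16=4; pred: 22+4-6=20
Step 2: prey: 4+0-3=1; pred: 20+0-6=14
Step 3: prey: 1+0-0=1; pred: 14+0-4=10
Step 4: prey: 1+0-0=1; pred: 10+0-3=7
Step 5: prey: 1+0-0=1; pred: 7+0-2=5
Step 6: prey: 1+0-0=1; pred: 5+0-1=4
Step 7: prey: 1+0-0=1; pred: 4+0-1=3
Step 8: prey: 1+0-0=1; pred: 3+0-0=3
Steps 9-15: state stable at prey=1, pred=3 (no change)
No extinction within 15 steps

Answer: 16 both-alive 1 3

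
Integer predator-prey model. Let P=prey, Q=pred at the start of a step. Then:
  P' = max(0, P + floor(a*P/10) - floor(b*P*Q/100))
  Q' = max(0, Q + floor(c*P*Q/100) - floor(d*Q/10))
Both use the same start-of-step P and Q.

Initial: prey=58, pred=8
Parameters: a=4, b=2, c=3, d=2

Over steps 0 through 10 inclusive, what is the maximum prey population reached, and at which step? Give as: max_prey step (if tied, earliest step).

Step 1: prey: 58+23-9=72; pred: 8+13-1=20
Step 2: prey: 72+28-28=72; pred: 20+43-4=59
Step 3: prey: 72+28-84=16; pred: 59+127-11=175
Step 4: prey: 16+6-56=0; pred: 175+84-35=224
Step 5: prey: 0+0-0=0; pred: 224+0-44=180
Step 6: prey: 0+0-0=0; pred: 180+0-36=144
Step 7: prey: 0+0-0=0; pred: 144+0-28=116
Step 8: prey: 0+0-0=0; pred: 116+0-23=93
Step 9: prey: 0+0-0=0; pred: 93+0-18=75
Step 10: prey: 0+0-0=0; pred: 75+0-15=60
Max prey = 72 at step 1

Answer: 72 1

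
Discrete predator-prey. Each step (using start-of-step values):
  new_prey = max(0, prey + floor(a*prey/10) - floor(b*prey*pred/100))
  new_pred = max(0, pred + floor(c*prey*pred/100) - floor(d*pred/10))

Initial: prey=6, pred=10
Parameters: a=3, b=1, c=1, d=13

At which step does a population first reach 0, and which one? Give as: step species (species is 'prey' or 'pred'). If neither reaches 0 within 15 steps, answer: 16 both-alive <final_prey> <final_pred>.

Step 1: prey: 6+1-0=7; pred: 10+0-13=0
First extinction: pred at step 1

Answer: 1 pred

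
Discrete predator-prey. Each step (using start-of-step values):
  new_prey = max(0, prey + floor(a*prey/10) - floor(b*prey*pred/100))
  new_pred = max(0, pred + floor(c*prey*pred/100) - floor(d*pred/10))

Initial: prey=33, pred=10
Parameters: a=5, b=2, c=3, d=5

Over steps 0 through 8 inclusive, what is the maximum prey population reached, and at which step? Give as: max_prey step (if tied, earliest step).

Step 1: prey: 33+16-6=43; pred: 10+9-5=14
Step 2: prey: 43+21-12=52; pred: 14+18-7=25
Step 3: prey: 52+26-26=52; pred: 25+39-12=52
Step 4: prey: 52+26-54=24; pred: 52+81-26=107
Step 5: prey: 24+12-51=0; pred: 107+77-53=131
Step 6: prey: 0+0-0=0; pred: 131+0-65=66
Step 7: prey: 0+0-0=0; pred: 66+0-33=33
Step 8: prey: 0+0-0=0; pred: 33+0-16=17
Max prey = 52 at step 2

Answer: 52 2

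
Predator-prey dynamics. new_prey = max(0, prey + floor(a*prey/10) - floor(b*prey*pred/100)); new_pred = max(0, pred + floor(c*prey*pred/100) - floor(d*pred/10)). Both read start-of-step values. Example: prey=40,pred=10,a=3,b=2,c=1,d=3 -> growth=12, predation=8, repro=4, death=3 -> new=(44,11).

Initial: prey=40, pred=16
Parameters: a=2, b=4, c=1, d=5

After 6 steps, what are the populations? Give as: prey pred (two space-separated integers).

Step 1: prey: 40+8-25=23; pred: 16+6-8=14
Step 2: prey: 23+4-12=15; pred: 14+3-7=10
Step 3: prey: 15+3-6=12; pred: 10+1-5=6
Step 4: prey: 12+2-2=12; pred: 6+0-3=3
Step 5: prey: 12+2-1=13; pred: 3+0-1=2
Step 6: prey: 13+2-1=14; pred: 2+0-1=1

Answer: 14 1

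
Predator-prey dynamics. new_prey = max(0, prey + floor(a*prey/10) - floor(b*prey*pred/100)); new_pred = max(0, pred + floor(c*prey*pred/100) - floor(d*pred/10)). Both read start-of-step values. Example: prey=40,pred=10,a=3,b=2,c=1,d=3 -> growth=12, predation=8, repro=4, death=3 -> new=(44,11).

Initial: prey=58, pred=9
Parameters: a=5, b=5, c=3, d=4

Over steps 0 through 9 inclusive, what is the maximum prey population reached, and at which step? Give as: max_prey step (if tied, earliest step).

Step 1: prey: 58+29-26=61; pred: 9+15-3=21
Step 2: prey: 61+30-64=27; pred: 21+38-8=51
Step 3: prey: 27+13-68=0; pred: 51+41-20=72
Step 4: prey: 0+0-0=0; pred: 72+0-28=44
Step 5: prey: 0+0-0=0; pred: 44+0-17=27
Step 6: prey: 0+0-0=0; pred: 27+0-10=17
Step 7: prey: 0+0-0=0; pred: 17+0-6=11
Step 8: prey: 0+0-0=0; pred: 11+0-4=7
Step 9: prey: 0+0-0=0; pred: 7+0-2=5
Max prey = 61 at step 1

Answer: 61 1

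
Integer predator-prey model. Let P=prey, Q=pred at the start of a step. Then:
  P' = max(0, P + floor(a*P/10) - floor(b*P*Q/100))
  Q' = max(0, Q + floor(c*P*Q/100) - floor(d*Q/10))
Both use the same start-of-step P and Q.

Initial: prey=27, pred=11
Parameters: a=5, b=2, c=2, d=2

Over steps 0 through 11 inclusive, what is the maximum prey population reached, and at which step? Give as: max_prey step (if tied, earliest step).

Step 1: prey: 27+13-5=35; pred: 11+5-2=14
Step 2: prey: 35+17-9=43; pred: 14+9-2=21
Step 3: prey: 43+21-18=46; pred: 21+18-4=35
Step 4: prey: 46+23-32=37; pred: 35+32-7=60
Step 5: prey: 37+18-44=11; pred: 60+44-12=92
Step 6: prey: 11+5-20=0; pred: 92+20-18=94
Step 7: prey: 0+0-0=0; pred: 94+0-18=76
Step 8: prey: 0+0-0=0; pred: 76+0-15=61
Step 9: prey: 0+0-0=0; pred: 61+0-12=49
Step 10: prey: 0+0-0=0; pred: 49+0-9=40
Step 11: prey: 0+0-0=0; pred: 40+0-8=32
Max prey = 46 at step 3

Answer: 46 3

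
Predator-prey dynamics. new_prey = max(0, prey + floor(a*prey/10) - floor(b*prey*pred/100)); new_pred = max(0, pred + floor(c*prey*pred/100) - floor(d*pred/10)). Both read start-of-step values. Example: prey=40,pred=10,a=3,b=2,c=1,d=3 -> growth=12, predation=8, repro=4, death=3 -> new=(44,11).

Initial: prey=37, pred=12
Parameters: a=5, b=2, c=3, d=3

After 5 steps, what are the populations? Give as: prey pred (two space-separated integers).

Step 1: prey: 37+18-8=47; pred: 12+13-3=22
Step 2: prey: 47+23-20=50; pred: 22+31-6=47
Step 3: prey: 50+25-47=28; pred: 47+70-14=103
Step 4: prey: 28+14-57=0; pred: 103+86-30=159
Step 5: prey: 0+0-0=0; pred: 159+0-47=112

Answer: 0 112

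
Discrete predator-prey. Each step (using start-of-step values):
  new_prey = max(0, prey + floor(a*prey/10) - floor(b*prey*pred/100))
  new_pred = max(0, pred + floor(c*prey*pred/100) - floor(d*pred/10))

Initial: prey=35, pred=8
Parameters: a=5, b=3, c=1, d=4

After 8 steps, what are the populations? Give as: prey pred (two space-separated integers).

Answer: 7 56

Derivation:
Step 1: prey: 35+17-8=44; pred: 8+2-3=7
Step 2: prey: 44+22-9=57; pred: 7+3-2=8
Step 3: prey: 57+28-13=72; pred: 8+4-3=9
Step 4: prey: 72+36-19=89; pred: 9+6-3=12
Step 5: prey: 89+44-32=101; pred: 12+10-4=18
Step 6: prey: 101+50-54=97; pred: 18+18-7=29
Step 7: prey: 97+48-84=61; pred: 29+28-11=46
Step 8: prey: 61+30-84=7; pred: 46+28-18=56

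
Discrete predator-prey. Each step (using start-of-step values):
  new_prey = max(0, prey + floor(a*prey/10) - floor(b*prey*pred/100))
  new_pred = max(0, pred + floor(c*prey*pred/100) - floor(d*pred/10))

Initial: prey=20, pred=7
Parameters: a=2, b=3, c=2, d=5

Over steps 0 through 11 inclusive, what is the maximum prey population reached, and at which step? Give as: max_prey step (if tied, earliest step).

Step 1: prey: 20+4-4=20; pred: 7+2-3=6
Step 2: prey: 20+4-3=21; pred: 6+2-3=5
Step 3: prey: 21+4-3=22; pred: 5+2-2=5
Step 4: prey: 22+4-3=23; pred: 5+2-2=5
Step 5: prey: 23+4-3=24; pred: 5+2-2=5
Step 6: prey: 24+4-3=25; pred: 5+2-2=5
Step 7: prey: 25+5-3=27; pred: 5+2-2=5
Step 8: prey: 27+5-4=28; pred: 5+2-2=5
Step 9: prey: 28+5-4=29; pred: 5+2-2=5
Step 10: prey: 29+5-4=30; pred: 5+2-2=5
Step 11: prey: 30+6-4=32; pred: 5+3-2=6
Max prey = 32 at step 11

Answer: 32 11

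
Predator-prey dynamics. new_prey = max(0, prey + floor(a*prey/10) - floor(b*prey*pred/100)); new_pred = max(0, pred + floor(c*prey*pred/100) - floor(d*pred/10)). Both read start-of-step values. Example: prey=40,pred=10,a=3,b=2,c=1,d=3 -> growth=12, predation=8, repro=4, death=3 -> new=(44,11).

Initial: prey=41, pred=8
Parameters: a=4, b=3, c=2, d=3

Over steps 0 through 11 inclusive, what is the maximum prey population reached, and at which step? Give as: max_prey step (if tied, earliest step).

Step 1: prey: 41+16-9=48; pred: 8+6-2=12
Step 2: prey: 48+19-17=50; pred: 12+11-3=20
Step 3: prey: 50+20-30=40; pred: 20+20-6=34
Step 4: prey: 40+16-40=16; pred: 34+27-10=51
Step 5: prey: 16+6-24=0; pred: 51+16-15=52
Step 6: prey: 0+0-0=0; pred: 52+0-15=37
Step 7: prey: 0+0-0=0; pred: 37+0-11=26
Step 8: prey: 0+0-0=0; pred: 26+0-7=19
Step 9: prey: 0+0-0=0; pred: 19+0-5=14
Step 10: prey: 0+0-0=0; pred: 14+0-4=10
Step 11: prey: 0+0-0=0; pred: 10+0-3=7
Max prey = 50 at step 2

Answer: 50 2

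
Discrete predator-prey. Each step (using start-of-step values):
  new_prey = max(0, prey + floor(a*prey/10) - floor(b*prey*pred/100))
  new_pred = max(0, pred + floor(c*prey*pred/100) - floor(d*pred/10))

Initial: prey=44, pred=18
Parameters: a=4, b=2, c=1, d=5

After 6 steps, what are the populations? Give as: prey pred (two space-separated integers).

Answer: 70 20

Derivation:
Step 1: prey: 44+17-15=46; pred: 18+7-9=16
Step 2: prey: 46+18-14=50; pred: 16+7-8=15
Step 3: prey: 50+20-15=55; pred: 15+7-7=15
Step 4: prey: 55+22-16=61; pred: 15+8-7=16
Step 5: prey: 61+24-19=66; pred: 16+9-8=17
Step 6: prey: 66+26-22=70; pred: 17+11-8=20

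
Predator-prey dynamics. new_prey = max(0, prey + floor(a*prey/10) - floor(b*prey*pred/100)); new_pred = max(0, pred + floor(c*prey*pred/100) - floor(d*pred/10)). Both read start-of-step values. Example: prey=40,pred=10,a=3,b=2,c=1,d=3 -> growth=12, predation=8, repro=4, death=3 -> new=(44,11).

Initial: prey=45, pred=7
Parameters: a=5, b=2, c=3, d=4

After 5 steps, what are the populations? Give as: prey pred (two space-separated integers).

Answer: 0 140

Derivation:
Step 1: prey: 45+22-6=61; pred: 7+9-2=14
Step 2: prey: 61+30-17=74; pred: 14+25-5=34
Step 3: prey: 74+37-50=61; pred: 34+75-13=96
Step 4: prey: 61+30-117=0; pred: 96+175-38=233
Step 5: prey: 0+0-0=0; pred: 233+0-93=140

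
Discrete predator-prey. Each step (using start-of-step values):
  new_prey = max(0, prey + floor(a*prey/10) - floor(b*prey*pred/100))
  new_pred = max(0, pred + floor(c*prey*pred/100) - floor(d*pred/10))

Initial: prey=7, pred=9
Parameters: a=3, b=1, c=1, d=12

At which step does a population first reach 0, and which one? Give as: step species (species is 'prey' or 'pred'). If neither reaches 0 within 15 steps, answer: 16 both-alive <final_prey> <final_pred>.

Answer: 1 pred

Derivation:
Step 1: prey: 7+2-0=9; pred: 9+0-10=0
First extinction: pred at step 1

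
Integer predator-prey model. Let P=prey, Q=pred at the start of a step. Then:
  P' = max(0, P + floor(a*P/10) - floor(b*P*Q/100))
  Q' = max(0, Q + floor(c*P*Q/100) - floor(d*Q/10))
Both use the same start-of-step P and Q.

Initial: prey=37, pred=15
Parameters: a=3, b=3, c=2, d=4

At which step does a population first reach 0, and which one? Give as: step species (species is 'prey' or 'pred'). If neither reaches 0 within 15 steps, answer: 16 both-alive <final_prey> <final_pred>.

Step 1: prey: 37+11-16=32; pred: 15+11-6=20
Step 2: prey: 32+9-19=22; pred: 20+12-8=24
Step 3: prey: 22+6-15=13; pred: 24+10-9=25
Step 4: prey: 13+3-9=7; pred: 25+6-10=21
Step 5: prey: 7+2-4=5; pred: 21+2-8=15
Step 6: prey: 5+1-2=4; pred: 15+1-6=10
Step 7: prey: 4+1-1=4; pred: 10+0-4=6
Step 8: prey: 4+1-0=5; pred: 6+0-2=4
Step 9: prey: 5+1-0=6; pred: 4+0-1=3
Step 10: prey: 6+1-0=7; pred: 3+0-1=2
Step 11: prey: 7+2-0=9; pred: 2+0-0=2
Step 12: prey: 9+2-0=11; pred: 2+0-0=2
Step 13: prey: 11+3-0=14; pred: 2+0-0=2
Step 14: prey: 14+4-0=18; pred: 2+0-0=2
Step 15: prey: 18+5-1=22; pred: 2+0-0=2
No extinction within 15 steps

Answer: 16 both-alive 22 2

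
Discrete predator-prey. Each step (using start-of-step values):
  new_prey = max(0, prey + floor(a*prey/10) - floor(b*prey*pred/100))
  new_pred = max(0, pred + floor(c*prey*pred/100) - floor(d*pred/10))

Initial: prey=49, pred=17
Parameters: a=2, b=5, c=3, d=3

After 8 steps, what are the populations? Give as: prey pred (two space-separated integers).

Answer: 0 7

Derivation:
Step 1: prey: 49+9-41=17; pred: 17+24-5=36
Step 2: prey: 17+3-30=0; pred: 36+18-10=44
Step 3: prey: 0+0-0=0; pred: 44+0-13=31
Step 4: prey: 0+0-0=0; pred: 31+0-9=22
Step 5: prey: 0+0-0=0; pred: 22+0-6=16
Step 6: prey: 0+0-0=0; pred: 16+0-4=12
Step 7: prey: 0+0-0=0; pred: 12+0-3=9
Step 8: prey: 0+0-0=0; pred: 9+0-2=7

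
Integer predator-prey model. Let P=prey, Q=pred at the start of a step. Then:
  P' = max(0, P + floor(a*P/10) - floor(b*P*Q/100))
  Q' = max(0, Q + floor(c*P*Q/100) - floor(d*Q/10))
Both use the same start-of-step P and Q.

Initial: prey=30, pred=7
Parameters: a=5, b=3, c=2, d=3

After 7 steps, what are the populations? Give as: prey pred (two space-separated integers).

Step 1: prey: 30+15-6=39; pred: 7+4-2=9
Step 2: prey: 39+19-10=48; pred: 9+7-2=14
Step 3: prey: 48+24-20=52; pred: 14+13-4=23
Step 4: prey: 52+26-35=43; pred: 23+23-6=40
Step 5: prey: 43+21-51=13; pred: 40+34-12=62
Step 6: prey: 13+6-24=0; pred: 62+16-18=60
Step 7: prey: 0+0-0=0; pred: 60+0-18=42

Answer: 0 42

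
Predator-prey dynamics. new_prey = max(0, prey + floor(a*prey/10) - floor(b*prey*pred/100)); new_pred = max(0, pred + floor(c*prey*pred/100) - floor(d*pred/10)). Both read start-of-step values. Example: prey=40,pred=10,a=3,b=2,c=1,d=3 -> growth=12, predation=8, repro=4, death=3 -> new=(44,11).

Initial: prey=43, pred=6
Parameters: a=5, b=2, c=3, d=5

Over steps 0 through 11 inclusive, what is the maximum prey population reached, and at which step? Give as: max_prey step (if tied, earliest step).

Step 1: prey: 43+21-5=59; pred: 6+7-3=10
Step 2: prey: 59+29-11=77; pred: 10+17-5=22
Step 3: prey: 77+38-33=82; pred: 22+50-11=61
Step 4: prey: 82+41-100=23; pred: 61+150-30=181
Step 5: prey: 23+11-83=0; pred: 181+124-90=215
Step 6: prey: 0+0-0=0; pred: 215+0-107=108
Step 7: prey: 0+0-0=0; pred: 108+0-54=54
Step 8: prey: 0+0-0=0; pred: 54+0-27=27
Step 9: prey: 0+0-0=0; pred: 27+0-13=14
Step 10: prey: 0+0-0=0; pred: 14+0-7=7
Step 11: prey: 0+0-0=0; pred: 7+0-3=4
Max prey = 82 at step 3

Answer: 82 3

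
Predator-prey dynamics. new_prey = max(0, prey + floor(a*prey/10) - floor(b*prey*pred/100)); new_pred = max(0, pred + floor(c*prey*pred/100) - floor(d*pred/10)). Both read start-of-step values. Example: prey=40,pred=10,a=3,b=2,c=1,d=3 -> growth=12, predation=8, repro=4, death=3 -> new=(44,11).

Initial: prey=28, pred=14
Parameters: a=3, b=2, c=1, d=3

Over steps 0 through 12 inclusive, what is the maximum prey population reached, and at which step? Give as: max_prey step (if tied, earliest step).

Step 1: prey: 28+8-7=29; pred: 14+3-4=13
Step 2: prey: 29+8-7=30; pred: 13+3-3=13
Step 3: prey: 30+9-7=32; pred: 13+3-3=13
Step 4: prey: 32+9-8=33; pred: 13+4-3=14
Step 5: prey: 33+9-9=33; pred: 14+4-4=14
Step 6: prey: 33+9-9=33; pred: 14+4-4=14
Step 7: prey: 33+9-9=33; pred: 14+4-4=14
Step 8: prey: 33+9-9=33; pred: 14+4-4=14
Step 9: prey: 33+9-9=33; pred: 14+4-4=14
Step 10: prey: 33+9-9=33; pred: 14+4-4=14
Step 11: prey: 33+9-9=33; pred: 14+4-4=14
Step 12: prey: 33+9-9=33; pred: 14+4-4=14
Max prey = 33 at step 4

Answer: 33 4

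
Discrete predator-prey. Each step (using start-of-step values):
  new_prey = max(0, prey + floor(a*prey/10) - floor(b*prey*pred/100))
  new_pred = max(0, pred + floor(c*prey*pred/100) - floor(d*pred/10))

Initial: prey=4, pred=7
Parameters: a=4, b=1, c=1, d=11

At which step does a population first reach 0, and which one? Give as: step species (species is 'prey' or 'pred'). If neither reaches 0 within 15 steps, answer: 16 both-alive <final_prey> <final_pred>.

Step 1: prey: 4+1-0=5; pred: 7+0-7=0
First extinction: pred at step 1

Answer: 1 pred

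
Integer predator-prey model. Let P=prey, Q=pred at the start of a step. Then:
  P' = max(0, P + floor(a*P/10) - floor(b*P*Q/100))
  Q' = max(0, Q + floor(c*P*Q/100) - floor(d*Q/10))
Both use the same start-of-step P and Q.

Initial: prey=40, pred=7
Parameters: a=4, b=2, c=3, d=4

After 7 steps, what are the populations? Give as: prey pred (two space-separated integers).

Step 1: prey: 40+16-5=51; pred: 7+8-2=13
Step 2: prey: 51+20-13=58; pred: 13+19-5=27
Step 3: prey: 58+23-31=50; pred: 27+46-10=63
Step 4: prey: 50+20-63=7; pred: 63+94-25=132
Step 5: prey: 7+2-18=0; pred: 132+27-52=107
Step 6: prey: 0+0-0=0; pred: 107+0-42=65
Step 7: prey: 0+0-0=0; pred: 65+0-26=39

Answer: 0 39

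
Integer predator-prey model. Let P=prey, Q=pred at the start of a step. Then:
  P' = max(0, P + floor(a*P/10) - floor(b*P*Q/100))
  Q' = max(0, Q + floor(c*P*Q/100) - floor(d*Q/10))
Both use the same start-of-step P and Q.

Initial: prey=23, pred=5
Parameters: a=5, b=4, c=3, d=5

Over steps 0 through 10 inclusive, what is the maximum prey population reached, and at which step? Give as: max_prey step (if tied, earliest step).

Step 1: prey: 23+11-4=30; pred: 5+3-2=6
Step 2: prey: 30+15-7=38; pred: 6+5-3=8
Step 3: prey: 38+19-12=45; pred: 8+9-4=13
Step 4: prey: 45+22-23=44; pred: 13+17-6=24
Step 5: prey: 44+22-42=24; pred: 24+31-12=43
Step 6: prey: 24+12-41=0; pred: 43+30-21=52
Step 7: prey: 0+0-0=0; pred: 52+0-26=26
Step 8: prey: 0+0-0=0; pred: 26+0-13=13
Step 9: prey: 0+0-0=0; pred: 13+0-6=7
Step 10: prey: 0+0-0=0; pred: 7+0-3=4
Max prey = 45 at step 3

Answer: 45 3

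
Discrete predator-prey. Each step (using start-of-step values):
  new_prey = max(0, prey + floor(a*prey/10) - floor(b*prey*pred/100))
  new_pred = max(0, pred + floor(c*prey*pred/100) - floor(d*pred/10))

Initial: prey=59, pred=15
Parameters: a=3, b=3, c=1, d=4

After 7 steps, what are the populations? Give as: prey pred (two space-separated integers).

Answer: 15 8

Derivation:
Step 1: prey: 59+17-26=50; pred: 15+8-6=17
Step 2: prey: 50+15-25=40; pred: 17+8-6=19
Step 3: prey: 40+12-22=30; pred: 19+7-7=19
Step 4: prey: 30+9-17=22; pred: 19+5-7=17
Step 5: prey: 22+6-11=17; pred: 17+3-6=14
Step 6: prey: 17+5-7=15; pred: 14+2-5=11
Step 7: prey: 15+4-4=15; pred: 11+1-4=8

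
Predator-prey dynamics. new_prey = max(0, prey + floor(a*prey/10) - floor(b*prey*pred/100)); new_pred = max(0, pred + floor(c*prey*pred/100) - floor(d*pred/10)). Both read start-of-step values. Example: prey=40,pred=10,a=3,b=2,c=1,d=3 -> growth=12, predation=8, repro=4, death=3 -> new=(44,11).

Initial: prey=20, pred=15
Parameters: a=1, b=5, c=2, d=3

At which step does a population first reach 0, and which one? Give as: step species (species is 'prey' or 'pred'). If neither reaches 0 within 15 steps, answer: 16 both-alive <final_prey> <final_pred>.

Answer: 16 both-alive 1 3

Derivation:
Step 1: prey: 20+2-15=7; pred: 15+6-4=17
Step 2: prey: 7+0-5=2; pred: 17+2-5=14
Step 3: prey: 2+0-1=1; pred: 14+0-4=10
Step 4: prey: 1+0-0=1; pred: 10+0-3=7
Step 5: prey: 1+0-0=1; pred: 7+0-2=5
Step 6: prey: 1+0-0=1; pred: 5+0-1=4
Step 7: prey: 1+0-0=1; pred: 4+0-1=3
Step 8: prey: 1+0-0=1; pred: 3+0-0=3
Steps 9-15: state stable at prey=1, pred=3 (no change)
No extinction within 15 steps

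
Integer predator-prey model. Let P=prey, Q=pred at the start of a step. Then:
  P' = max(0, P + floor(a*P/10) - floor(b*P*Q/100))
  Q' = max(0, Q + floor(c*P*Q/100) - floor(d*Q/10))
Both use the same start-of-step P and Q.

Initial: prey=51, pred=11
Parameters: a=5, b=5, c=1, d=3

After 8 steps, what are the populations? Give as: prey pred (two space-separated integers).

Step 1: prey: 51+25-28=48; pred: 11+5-3=13
Step 2: prey: 48+24-31=41; pred: 13+6-3=16
Step 3: prey: 41+20-32=29; pred: 16+6-4=18
Step 4: prey: 29+14-26=17; pred: 18+5-5=18
Step 5: prey: 17+8-15=10; pred: 18+3-5=16
Step 6: prey: 10+5-8=7; pred: 16+1-4=13
Step 7: prey: 7+3-4=6; pred: 13+0-3=10
Step 8: prey: 6+3-3=6; pred: 10+0-3=7

Answer: 6 7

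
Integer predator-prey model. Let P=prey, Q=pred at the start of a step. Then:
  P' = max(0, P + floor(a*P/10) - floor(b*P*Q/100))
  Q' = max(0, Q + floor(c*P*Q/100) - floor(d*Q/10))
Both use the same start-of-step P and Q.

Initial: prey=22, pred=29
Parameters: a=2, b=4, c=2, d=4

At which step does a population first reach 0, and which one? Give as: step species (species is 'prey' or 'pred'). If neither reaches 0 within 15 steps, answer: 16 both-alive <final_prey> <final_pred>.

Answer: 2 prey

Derivation:
Step 1: prey: 22+4-25=1; pred: 29+12-11=30
Step 2: prey: 1+0-1=0; pred: 30+0-12=18
First extinction: prey at step 2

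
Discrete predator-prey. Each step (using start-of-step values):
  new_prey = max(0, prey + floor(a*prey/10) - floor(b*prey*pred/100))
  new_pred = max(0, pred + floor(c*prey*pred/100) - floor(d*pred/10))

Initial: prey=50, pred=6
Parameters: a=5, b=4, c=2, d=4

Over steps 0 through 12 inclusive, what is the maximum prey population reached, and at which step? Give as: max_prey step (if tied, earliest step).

Answer: 69 2

Derivation:
Step 1: prey: 50+25-12=63; pred: 6+6-2=10
Step 2: prey: 63+31-25=69; pred: 10+12-4=18
Step 3: prey: 69+34-49=54; pred: 18+24-7=35
Step 4: prey: 54+27-75=6; pred: 35+37-14=58
Step 5: prey: 6+3-13=0; pred: 58+6-23=41
Step 6: prey: 0+0-0=0; pred: 41+0-16=25
Step 7: prey: 0+0-0=0; pred: 25+0-10=15
Step 8: prey: 0+0-0=0; pred: 15+0-6=9
Step 9: prey: 0+0-0=0; pred: 9+0-3=6
Step 10: prey: 0+0-0=0; pred: 6+0-2=4
Step 11: prey: 0+0-0=0; pred: 4+0-1=3
Step 12: prey: 0+0-0=0; pred: 3+0-1=2
Max prey = 69 at step 2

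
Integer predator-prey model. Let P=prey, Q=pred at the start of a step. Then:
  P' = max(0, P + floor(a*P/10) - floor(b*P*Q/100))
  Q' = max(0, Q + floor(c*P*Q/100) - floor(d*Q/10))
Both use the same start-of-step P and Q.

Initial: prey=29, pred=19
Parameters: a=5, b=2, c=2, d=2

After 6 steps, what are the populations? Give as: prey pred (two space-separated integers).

Answer: 0 56

Derivation:
Step 1: prey: 29+14-11=32; pred: 19+11-3=27
Step 2: prey: 32+16-17=31; pred: 27+17-5=39
Step 3: prey: 31+15-24=22; pred: 39+24-7=56
Step 4: prey: 22+11-24=9; pred: 56+24-11=69
Step 5: prey: 9+4-12=1; pred: 69+12-13=68
Step 6: prey: 1+0-1=0; pred: 68+1-13=56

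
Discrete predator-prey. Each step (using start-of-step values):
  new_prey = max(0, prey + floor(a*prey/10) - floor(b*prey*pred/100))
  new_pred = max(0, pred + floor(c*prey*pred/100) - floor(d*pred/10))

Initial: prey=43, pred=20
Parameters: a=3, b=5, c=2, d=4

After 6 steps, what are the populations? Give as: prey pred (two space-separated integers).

Answer: 0 4

Derivation:
Step 1: prey: 43+12-43=12; pred: 20+17-8=29
Step 2: prey: 12+3-17=0; pred: 29+6-11=24
Step 3: prey: 0+0-0=0; pred: 24+0-9=15
Step 4: prey: 0+0-0=0; pred: 15+0-6=9
Step 5: prey: 0+0-0=0; pred: 9+0-3=6
Step 6: prey: 0+0-0=0; pred: 6+0-2=4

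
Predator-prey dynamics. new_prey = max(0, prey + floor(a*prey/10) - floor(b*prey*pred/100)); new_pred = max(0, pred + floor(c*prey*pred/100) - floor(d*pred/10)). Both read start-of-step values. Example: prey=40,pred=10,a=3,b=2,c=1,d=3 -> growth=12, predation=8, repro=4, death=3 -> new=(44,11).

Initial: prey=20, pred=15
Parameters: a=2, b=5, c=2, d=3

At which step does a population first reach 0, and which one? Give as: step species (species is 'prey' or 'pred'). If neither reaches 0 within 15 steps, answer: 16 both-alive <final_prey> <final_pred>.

Step 1: prey: 20+4-15=9; pred: 15+6-4=17
Step 2: prey: 9+1-7=3; pred: 17+3-5=15
Step 3: prey: 3+0-2=1; pred: 15+0-4=11
Step 4: prey: 1+0-0=1; pred: 11+0-3=8
Step 5: prey: 1+0-0=1; pred: 8+0-2=6
Step 6: prey: 1+0-0=1; pred: 6+0-1=5
Step 7: prey: 1+0-0=1; pred: 5+0-1=4
Step 8: prey: 1+0-0=1; pred: 4+0-1=3
Step 9: prey: 1+0-0=1; pred: 3+0-0=3
Steps 10-15: state stable at prey=1, pred=3 (no change)
No extinction within 15 steps

Answer: 16 both-alive 1 3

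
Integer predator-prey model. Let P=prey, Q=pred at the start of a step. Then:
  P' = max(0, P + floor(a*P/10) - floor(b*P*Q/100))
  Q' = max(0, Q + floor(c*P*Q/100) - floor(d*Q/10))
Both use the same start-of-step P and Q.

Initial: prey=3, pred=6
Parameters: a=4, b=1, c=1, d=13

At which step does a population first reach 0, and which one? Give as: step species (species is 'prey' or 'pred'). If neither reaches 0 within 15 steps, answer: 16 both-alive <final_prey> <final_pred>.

Answer: 1 pred

Derivation:
Step 1: prey: 3+1-0=4; pred: 6+0-7=0
First extinction: pred at step 1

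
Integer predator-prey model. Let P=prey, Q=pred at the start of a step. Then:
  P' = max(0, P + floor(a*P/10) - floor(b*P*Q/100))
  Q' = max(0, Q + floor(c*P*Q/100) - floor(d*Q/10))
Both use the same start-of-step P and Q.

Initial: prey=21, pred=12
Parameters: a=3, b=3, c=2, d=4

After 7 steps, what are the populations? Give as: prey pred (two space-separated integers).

Step 1: prey: 21+6-7=20; pred: 12+5-4=13
Step 2: prey: 20+6-7=19; pred: 13+5-5=13
Step 3: prey: 19+5-7=17; pred: 13+4-5=12
Step 4: prey: 17+5-6=16; pred: 12+4-4=12
Step 5: prey: 16+4-5=15; pred: 12+3-4=11
Step 6: prey: 15+4-4=15; pred: 11+3-4=10
Step 7: prey: 15+4-4=15; pred: 10+3-4=9

Answer: 15 9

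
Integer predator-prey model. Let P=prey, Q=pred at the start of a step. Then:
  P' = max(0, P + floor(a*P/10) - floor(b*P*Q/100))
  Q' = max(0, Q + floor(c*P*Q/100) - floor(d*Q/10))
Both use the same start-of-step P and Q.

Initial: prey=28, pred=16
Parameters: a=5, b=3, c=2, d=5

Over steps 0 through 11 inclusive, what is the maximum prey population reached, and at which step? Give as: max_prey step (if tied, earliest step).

Step 1: prey: 28+14-13=29; pred: 16+8-8=16
Step 2: prey: 29+14-13=30; pred: 16+9-8=17
Step 3: prey: 30+15-15=30; pred: 17+10-8=19
Step 4: prey: 30+15-17=28; pred: 19+11-9=21
Step 5: prey: 28+14-17=25; pred: 21+11-10=22
Step 6: prey: 25+12-16=21; pred: 22+11-11=22
Step 7: prey: 21+10-13=18; pred: 22+9-11=20
Step 8: prey: 18+9-10=17; pred: 20+7-10=17
Step 9: prey: 17+8-8=17; pred: 17+5-8=14
Step 10: prey: 17+8-7=18; pred: 14+4-7=11
Step 11: prey: 18+9-5=22; pred: 11+3-5=9
Max prey = 30 at step 2

Answer: 30 2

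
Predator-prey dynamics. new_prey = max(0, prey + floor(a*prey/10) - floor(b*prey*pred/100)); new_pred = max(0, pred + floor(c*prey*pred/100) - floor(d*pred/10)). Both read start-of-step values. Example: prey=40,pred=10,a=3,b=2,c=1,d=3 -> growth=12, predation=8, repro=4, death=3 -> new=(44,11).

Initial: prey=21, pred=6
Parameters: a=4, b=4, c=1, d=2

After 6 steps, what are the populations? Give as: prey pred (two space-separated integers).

Answer: 51 9

Derivation:
Step 1: prey: 21+8-5=24; pred: 6+1-1=6
Step 2: prey: 24+9-5=28; pred: 6+1-1=6
Step 3: prey: 28+11-6=33; pred: 6+1-1=6
Step 4: prey: 33+13-7=39; pred: 6+1-1=6
Step 5: prey: 39+15-9=45; pred: 6+2-1=7
Step 6: prey: 45+18-12=51; pred: 7+3-1=9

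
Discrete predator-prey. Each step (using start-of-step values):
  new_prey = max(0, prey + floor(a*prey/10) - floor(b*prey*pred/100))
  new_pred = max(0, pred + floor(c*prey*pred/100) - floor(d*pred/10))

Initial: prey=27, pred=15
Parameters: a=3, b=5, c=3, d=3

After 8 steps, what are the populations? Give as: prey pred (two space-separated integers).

Step 1: prey: 27+8-20=15; pred: 15+12-4=23
Step 2: prey: 15+4-17=2; pred: 23+10-6=27
Step 3: prey: 2+0-2=0; pred: 27+1-8=20
Step 4: prey: 0+0-0=0; pred: 20+0-6=14
Step 5: prey: 0+0-0=0; pred: 14+0-4=10
Step 6: prey: 0+0-0=0; pred: 10+0-3=7
Step 7: prey: 0+0-0=0; pred: 7+0-2=5
Step 8: prey: 0+0-0=0; pred: 5+0-1=4

Answer: 0 4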